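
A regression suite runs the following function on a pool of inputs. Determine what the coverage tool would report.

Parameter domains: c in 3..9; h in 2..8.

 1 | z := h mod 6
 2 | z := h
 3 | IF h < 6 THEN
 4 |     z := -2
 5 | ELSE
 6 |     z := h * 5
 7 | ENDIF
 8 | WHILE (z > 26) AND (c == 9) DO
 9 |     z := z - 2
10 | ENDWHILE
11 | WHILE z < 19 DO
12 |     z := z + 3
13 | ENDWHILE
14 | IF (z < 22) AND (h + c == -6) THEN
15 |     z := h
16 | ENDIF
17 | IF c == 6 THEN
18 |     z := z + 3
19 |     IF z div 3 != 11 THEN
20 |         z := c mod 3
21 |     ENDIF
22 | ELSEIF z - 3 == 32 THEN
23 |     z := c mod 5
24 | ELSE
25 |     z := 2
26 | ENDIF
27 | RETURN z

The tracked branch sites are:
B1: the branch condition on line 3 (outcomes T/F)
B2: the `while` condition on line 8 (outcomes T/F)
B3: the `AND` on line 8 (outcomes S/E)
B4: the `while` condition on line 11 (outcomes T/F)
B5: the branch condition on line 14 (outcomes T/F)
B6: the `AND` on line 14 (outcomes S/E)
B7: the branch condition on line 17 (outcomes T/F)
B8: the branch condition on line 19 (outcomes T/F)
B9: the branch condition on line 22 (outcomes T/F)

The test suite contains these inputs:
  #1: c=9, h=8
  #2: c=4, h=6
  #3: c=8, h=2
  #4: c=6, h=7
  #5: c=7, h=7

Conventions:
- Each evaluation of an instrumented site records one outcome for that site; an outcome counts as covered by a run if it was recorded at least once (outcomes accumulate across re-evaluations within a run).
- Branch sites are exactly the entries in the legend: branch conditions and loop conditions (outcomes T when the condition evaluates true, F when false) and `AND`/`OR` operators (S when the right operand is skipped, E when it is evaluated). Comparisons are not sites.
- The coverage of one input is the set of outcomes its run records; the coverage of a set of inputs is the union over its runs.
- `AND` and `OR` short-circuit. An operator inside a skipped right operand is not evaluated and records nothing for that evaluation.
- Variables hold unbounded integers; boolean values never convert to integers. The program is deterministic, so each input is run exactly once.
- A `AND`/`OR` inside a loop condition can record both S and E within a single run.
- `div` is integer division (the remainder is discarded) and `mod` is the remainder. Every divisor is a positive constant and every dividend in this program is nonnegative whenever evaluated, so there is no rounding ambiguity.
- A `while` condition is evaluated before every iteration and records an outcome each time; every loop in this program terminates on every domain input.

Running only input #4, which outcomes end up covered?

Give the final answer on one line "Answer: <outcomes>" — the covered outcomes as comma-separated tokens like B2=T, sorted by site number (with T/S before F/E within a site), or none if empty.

Running input #4 (c=6, h=7), event by event:
  B1->F, B3->E, B2->F, B4->F, B6->S, B5->F, B7->T, B8->T
distinct outcomes covered: B1=F, B2=F, B3=E, B4=F, B5=F, B6=S, B7=T, B8=T

Answer: B1=F, B2=F, B3=E, B4=F, B5=F, B6=S, B7=T, B8=T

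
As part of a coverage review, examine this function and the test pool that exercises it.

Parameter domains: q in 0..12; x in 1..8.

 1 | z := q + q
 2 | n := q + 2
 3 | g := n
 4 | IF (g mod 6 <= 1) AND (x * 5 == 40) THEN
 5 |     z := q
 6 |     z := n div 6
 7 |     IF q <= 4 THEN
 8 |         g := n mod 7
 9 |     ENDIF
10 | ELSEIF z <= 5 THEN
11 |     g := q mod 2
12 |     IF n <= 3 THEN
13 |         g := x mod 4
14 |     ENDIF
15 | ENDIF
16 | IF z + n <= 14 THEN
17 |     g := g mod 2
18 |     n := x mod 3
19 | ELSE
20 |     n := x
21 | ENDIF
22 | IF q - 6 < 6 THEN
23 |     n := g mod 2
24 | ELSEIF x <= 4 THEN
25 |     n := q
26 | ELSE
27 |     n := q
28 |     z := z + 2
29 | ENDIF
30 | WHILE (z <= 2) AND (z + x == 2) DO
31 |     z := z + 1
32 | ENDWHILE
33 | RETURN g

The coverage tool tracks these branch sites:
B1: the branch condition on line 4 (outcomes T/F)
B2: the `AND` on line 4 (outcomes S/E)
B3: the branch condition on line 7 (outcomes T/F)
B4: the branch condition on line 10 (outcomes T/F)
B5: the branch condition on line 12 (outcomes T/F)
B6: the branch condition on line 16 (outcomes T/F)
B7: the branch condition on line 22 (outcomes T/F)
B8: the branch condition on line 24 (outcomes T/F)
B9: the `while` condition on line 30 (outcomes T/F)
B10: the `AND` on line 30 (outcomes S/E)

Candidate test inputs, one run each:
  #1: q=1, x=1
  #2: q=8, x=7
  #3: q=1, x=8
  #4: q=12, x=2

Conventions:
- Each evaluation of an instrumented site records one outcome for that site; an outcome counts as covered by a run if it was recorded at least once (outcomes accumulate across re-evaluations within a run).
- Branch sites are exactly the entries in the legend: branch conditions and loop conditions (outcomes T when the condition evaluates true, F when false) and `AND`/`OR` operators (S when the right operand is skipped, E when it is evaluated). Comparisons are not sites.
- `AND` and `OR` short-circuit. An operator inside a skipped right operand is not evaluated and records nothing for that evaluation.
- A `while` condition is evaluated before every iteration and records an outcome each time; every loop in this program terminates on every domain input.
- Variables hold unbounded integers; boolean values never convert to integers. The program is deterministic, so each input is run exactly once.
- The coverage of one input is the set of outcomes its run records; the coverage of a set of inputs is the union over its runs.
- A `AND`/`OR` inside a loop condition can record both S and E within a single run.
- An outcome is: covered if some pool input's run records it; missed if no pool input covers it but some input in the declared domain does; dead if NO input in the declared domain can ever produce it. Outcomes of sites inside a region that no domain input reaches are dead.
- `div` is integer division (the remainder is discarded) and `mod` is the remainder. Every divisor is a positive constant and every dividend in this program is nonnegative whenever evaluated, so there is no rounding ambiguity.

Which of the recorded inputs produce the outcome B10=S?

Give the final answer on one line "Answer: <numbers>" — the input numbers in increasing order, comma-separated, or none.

input #1 (q=1, x=1): does not record B10=S
input #2 (q=8, x=7): records B10=S
input #3 (q=1, x=8): does not record B10=S
input #4 (q=12, x=2): records B10=S

Answer: 2, 4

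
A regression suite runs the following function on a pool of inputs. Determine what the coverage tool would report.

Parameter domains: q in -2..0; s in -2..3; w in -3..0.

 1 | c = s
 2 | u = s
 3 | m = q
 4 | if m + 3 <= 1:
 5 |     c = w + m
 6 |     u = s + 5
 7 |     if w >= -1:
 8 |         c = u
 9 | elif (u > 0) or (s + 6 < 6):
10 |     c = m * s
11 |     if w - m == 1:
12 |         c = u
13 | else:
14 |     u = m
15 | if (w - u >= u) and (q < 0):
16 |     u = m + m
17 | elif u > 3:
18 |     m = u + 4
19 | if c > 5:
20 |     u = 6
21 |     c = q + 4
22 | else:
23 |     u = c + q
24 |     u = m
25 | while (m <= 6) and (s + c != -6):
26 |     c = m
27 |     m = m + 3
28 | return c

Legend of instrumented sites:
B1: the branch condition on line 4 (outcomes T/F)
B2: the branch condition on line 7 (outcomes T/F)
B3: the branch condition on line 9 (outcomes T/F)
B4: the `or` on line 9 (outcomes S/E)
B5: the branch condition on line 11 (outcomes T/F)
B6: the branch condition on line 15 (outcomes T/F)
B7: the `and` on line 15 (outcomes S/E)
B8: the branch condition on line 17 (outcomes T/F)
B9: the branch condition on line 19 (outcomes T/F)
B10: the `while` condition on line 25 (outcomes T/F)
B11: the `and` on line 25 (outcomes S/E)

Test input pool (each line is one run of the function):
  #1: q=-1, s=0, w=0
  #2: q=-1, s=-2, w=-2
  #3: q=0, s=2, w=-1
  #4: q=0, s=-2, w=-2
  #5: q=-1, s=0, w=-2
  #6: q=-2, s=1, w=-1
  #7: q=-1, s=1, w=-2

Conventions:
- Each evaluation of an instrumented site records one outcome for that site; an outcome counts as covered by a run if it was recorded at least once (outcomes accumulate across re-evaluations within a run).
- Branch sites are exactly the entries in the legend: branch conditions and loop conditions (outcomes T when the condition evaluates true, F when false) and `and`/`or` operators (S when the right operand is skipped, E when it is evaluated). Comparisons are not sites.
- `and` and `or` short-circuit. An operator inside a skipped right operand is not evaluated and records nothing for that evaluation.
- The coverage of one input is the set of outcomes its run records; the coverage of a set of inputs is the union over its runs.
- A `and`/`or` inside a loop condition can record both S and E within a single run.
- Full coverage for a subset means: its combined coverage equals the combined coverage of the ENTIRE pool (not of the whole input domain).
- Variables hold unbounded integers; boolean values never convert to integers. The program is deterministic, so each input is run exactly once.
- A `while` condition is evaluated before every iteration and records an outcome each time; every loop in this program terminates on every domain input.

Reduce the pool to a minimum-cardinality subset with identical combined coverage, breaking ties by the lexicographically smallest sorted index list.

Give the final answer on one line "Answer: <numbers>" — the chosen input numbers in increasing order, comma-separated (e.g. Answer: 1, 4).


input #1, q=-1, s=0, w=0: events B1->F, B4->E, B3->F, B7->E, B6->T, B9->F, B11->E, B10->T, B11->E, B10->T, B11->E, B10->T, B11->S, B10->F; outcomes B1=F, B3=F, B4=E, B6=T, B7=E, B9=F, B10=T, B10=F, B11=S, B11=E
input #2, q=-1, s=-2, w=-2: events B1->F, B4->E, B3->T, B5->F, B7->E, B6->T, B9->F, B11->E, B10->T, B11->E, B10->T, B11->E, B10->T, B11->S, ...; outcomes B1=F, B3=T, B4=E, B5=F, B6=T, B7=E, B9=F, B10=T, B10=F, B11=S, B11=E
input #3, q=0, s=2, w=-1: events B1->F, B4->S, B3->T, B5->F, B7->S, B6->F, B8->F, B9->F, B11->E, B10->T, B11->E, B10->T, B11->E, B10->T, ...; outcomes B1=F, B3=T, B4=S, B5=F, B6=F, B7=S, B8=F, B9=F, B10=T, B10=F, B11=S, B11=E
input #4, q=0, s=-2, w=-2: events B1->F, B4->E, B3->T, B5->F, B7->E, B6->F, B8->F, B9->F, B11->E, B10->T, B11->E, B10->T, B11->E, B10->T, ...; outcomes B1=F, B3=T, B4=E, B5=F, B6=F, B7=E, B8=F, B9=F, B10=T, B10=F, B11=S, B11=E
input #5, q=-1, s=0, w=-2: events B1->F, B4->E, B3->F, B7->E, B6->T, B9->F, B11->E, B10->T, B11->E, B10->T, B11->E, B10->T, B11->S, B10->F; outcomes B1=F, B3=F, B4=E, B6=T, B7=E, B9=F, B10=T, B10=F, B11=S, B11=E
input #6, q=-2, s=1, w=-1: events B1->T, B2->T, B7->S, B6->F, B8->T, B9->T, B11->S, B10->F; outcomes B1=T, B2=T, B6=F, B7=S, B8=T, B9=T, B10=F, B11=S
input #7, q=-1, s=1, w=-2: events B1->F, B4->S, B3->T, B5->F, B7->S, B6->F, B8->F, B9->F, B11->E, B10->T, B11->E, B10->T, B11->E, B10->T, ...; outcomes B1=F, B3=T, B4=S, B5=F, B6=F, B7=S, B8=F, B9=F, B10=T, B10=F, B11=S, B11=E
pool-wide coverage (20 outcomes): B1=T, B1=F, B2=T, B3=T, B3=F, B4=S, B4=E, B5=F, B6=T, B6=F, B7=S, B7=E, B8=T, B8=F, B9=T, B9=F, B10=T, B10=F, B11=S, B11=E
size 1 is not enough: best union over all size-1 subsets is 12/20
size 2 is not enough: best union over all size-2 subsets is 17/20
size 3: inputs {1, 3, 6} cover all 20 outcomes, and no lexicographically smaller subset of this size does
Answer: 1, 3, 6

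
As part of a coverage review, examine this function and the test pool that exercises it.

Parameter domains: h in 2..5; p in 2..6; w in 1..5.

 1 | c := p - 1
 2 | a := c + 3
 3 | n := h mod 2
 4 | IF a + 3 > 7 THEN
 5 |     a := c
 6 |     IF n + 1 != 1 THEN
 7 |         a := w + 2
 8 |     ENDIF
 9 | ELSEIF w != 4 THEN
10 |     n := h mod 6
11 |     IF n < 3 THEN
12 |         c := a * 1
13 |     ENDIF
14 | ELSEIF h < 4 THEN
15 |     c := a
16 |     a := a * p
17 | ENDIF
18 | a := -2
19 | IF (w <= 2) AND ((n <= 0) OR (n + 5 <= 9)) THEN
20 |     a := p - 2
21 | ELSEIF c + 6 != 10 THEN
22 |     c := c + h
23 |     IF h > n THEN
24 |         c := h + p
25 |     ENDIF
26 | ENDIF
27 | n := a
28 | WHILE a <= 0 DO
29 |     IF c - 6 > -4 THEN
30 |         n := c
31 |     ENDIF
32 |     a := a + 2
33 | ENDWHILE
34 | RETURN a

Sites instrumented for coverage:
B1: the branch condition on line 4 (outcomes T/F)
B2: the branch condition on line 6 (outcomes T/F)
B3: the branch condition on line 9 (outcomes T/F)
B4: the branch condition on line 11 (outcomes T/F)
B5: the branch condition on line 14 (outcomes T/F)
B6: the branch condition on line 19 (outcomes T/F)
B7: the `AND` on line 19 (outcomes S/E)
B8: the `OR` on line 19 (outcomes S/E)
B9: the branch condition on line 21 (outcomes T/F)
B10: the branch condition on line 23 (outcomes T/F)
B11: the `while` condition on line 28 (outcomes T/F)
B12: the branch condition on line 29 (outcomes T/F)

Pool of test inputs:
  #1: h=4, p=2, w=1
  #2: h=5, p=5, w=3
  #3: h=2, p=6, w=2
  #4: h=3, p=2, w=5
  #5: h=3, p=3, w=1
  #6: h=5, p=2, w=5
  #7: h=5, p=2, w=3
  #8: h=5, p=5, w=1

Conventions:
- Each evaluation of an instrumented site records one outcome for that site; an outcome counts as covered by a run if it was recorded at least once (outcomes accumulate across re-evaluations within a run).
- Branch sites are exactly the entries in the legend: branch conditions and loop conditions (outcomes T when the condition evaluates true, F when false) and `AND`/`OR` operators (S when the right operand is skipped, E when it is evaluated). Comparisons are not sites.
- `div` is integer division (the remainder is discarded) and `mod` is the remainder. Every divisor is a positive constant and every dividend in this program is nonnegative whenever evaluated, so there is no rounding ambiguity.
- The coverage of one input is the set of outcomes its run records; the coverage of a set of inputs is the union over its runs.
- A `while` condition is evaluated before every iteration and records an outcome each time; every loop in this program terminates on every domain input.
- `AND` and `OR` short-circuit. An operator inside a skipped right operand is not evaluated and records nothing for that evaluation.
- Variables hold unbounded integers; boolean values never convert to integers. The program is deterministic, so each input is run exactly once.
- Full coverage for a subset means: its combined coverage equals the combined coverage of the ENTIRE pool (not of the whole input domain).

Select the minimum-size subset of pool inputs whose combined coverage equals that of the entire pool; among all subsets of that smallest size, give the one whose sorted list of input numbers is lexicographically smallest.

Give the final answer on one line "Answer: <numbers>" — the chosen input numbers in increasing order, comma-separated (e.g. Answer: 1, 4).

input #1 (h=4, p=2, w=1): covers B1=F, B3=T, B4=F, B6=T, B7=E, B8=E, B11=T, B11=F, B12=F
input #2 (h=5, p=5, w=3): covers B1=T, B2=T, B6=F, B7=S, B9=F, B11=T, B11=F, B12=T
input #3 (h=2, p=6, w=2): covers B1=T, B2=F, B6=T, B7=E, B8=S, B11=F
input #4 (h=3, p=2, w=5): covers B1=F, B3=T, B4=F, B6=F, B7=S, B9=T, B10=F, B11=T, B11=F, B12=T
input #5 (h=3, p=3, w=1): covers B1=T, B2=T, B6=T, B7=E, B8=E, B11=F
input #6 (h=5, p=2, w=5): covers B1=F, B3=T, B4=F, B6=F, B7=S, B9=T, B10=F, B11=T, B11=F, B12=T
input #7 (h=5, p=2, w=3): covers B1=F, B3=T, B4=F, B6=F, B7=S, B9=T, B10=F, B11=T, B11=F, B12=T
input #8 (h=5, p=5, w=1): covers B1=T, B2=T, B6=T, B7=E, B8=E, B11=F
union over all inputs: B1=T, B1=F, B2=T, B2=F, B3=T, B4=F, B6=T, B6=F, B7=S, B7=E, B8=S, B8=E, B9=T, B9=F, B10=F, B11=T, B11=F, B12=T, B12=F (19 outcomes)
checked all size-1 subsets: none covers 19 outcomes (max 10/19)
checked all size-2 subsets: none covers 19 outcomes (max 15/19)
checked all size-3 subsets: none covers 19 outcomes (max 17/19)
size 4: inputs {1, 2, 3, 4} cover all 19 outcomes, and no lexicographically smaller subset of this size does

Answer: 1, 2, 3, 4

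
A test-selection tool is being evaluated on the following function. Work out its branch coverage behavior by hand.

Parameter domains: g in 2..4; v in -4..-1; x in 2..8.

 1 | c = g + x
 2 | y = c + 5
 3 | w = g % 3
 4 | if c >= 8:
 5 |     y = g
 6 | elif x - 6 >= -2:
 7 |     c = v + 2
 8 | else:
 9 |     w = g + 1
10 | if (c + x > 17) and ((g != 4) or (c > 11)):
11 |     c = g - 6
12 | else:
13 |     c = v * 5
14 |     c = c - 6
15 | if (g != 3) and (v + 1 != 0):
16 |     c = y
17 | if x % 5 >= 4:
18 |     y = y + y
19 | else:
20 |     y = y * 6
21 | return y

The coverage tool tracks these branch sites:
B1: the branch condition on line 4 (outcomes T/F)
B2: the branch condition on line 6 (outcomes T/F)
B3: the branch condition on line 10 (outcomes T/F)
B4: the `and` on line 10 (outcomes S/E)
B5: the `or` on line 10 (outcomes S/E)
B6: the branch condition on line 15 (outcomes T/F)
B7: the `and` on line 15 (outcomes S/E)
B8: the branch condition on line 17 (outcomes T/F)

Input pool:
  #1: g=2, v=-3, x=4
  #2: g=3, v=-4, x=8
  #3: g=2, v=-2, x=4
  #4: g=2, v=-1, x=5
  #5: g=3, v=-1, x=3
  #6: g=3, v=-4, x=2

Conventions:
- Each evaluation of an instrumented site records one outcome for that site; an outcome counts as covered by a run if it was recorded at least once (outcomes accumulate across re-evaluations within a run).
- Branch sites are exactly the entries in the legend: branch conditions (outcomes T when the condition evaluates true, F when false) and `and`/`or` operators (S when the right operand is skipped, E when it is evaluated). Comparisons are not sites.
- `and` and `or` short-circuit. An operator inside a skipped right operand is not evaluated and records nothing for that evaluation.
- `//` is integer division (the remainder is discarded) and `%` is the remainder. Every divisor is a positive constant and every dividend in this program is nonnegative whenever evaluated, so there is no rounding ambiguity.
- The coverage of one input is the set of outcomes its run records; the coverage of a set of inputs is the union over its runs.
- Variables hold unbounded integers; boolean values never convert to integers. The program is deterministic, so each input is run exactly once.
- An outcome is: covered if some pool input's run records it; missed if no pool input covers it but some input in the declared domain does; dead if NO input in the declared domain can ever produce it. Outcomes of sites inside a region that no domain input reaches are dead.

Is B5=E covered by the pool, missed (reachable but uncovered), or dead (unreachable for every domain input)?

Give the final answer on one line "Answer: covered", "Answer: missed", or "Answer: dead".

no pool input records B5=E
but domain input (g=4, v=-4, x=7) does record it -> reachable, so missed

Answer: missed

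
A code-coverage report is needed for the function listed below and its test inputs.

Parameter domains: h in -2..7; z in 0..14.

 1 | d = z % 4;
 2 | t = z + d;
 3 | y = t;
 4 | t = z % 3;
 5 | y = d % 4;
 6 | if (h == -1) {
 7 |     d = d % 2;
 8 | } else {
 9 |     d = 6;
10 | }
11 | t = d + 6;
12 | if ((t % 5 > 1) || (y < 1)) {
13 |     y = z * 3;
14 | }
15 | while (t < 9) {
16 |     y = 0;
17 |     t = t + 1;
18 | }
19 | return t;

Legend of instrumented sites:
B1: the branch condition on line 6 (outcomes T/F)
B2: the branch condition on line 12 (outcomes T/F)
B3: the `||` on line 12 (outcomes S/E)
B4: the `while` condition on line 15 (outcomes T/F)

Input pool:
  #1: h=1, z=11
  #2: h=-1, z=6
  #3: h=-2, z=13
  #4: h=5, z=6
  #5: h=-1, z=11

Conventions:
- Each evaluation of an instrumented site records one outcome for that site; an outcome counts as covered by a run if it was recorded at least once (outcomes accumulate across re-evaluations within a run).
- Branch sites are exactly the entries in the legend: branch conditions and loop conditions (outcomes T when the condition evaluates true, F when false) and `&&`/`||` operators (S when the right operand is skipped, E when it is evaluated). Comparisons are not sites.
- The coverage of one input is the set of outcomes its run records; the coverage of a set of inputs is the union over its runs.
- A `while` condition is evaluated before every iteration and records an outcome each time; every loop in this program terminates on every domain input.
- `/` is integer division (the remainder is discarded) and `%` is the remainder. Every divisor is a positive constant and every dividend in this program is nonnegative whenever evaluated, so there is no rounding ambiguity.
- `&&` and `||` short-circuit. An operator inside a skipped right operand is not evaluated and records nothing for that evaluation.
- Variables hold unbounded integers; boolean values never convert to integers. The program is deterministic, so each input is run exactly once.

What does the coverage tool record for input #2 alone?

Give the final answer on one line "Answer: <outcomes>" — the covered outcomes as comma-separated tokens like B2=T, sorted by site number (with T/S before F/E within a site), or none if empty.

Simulating input #2 (h=-1, z=6) step by step:
  B1->T, B3->E, B2->F, B4->T, B4->T, B4->T, B4->F
as a set, this run covers: B1=T, B2=F, B3=E, B4=T, B4=F

Answer: B1=T, B2=F, B3=E, B4=T, B4=F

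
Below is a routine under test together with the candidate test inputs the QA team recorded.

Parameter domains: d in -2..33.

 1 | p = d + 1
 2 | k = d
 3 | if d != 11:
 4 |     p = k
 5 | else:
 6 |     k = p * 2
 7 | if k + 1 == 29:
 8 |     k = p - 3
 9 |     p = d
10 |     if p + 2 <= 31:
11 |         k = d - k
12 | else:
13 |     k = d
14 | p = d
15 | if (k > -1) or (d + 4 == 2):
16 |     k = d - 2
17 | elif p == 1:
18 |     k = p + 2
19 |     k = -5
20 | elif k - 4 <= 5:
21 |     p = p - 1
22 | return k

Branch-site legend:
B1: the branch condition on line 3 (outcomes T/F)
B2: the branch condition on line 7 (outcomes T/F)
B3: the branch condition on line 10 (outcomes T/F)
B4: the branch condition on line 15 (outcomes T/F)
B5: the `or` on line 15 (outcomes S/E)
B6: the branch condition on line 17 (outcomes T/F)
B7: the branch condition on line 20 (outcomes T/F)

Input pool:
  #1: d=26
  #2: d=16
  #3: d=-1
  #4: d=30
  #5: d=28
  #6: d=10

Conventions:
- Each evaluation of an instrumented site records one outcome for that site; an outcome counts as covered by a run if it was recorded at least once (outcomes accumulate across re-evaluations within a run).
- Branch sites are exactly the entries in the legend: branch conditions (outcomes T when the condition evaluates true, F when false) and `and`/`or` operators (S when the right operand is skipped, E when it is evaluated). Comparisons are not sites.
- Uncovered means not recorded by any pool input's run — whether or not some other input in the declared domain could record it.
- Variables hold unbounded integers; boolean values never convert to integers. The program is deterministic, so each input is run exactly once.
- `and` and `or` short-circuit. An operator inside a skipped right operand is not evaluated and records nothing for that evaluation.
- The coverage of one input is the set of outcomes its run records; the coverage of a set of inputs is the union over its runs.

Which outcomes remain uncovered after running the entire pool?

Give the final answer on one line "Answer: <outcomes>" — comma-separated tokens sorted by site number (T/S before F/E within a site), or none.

test 1 (d=26) fires B1->T, B2->F, B5->S, B4->T; hits B1=T, B2=F, B4=T, B5=S
test 2 (d=16) fires B1->T, B2->F, B5->S, B4->T; hits B1=T, B2=F, B4=T, B5=S
test 3 (d=-1) fires B1->T, B2->F, B5->E, B4->F, B6->F, B7->T; hits B1=T, B2=F, B4=F, B5=E, B6=F, B7=T
test 4 (d=30) fires B1->T, B2->F, B5->S, B4->T; hits B1=T, B2=F, B4=T, B5=S
test 5 (d=28) fires B1->T, B2->T, B3->T, B5->S, B4->T; hits B1=T, B2=T, B3=T, B4=T, B5=S
test 6 (d=10) fires B1->T, B2->F, B5->S, B4->T; hits B1=T, B2=F, B4=T, B5=S
union over the pool: B1=T, B2=T, B2=F, B3=T, B4=T, B4=F, B5=S, B5=E, B6=F, B7=T
uncovered (4 of 14): B1=F, B3=F, B6=T, B7=F

Answer: B1=F, B3=F, B6=T, B7=F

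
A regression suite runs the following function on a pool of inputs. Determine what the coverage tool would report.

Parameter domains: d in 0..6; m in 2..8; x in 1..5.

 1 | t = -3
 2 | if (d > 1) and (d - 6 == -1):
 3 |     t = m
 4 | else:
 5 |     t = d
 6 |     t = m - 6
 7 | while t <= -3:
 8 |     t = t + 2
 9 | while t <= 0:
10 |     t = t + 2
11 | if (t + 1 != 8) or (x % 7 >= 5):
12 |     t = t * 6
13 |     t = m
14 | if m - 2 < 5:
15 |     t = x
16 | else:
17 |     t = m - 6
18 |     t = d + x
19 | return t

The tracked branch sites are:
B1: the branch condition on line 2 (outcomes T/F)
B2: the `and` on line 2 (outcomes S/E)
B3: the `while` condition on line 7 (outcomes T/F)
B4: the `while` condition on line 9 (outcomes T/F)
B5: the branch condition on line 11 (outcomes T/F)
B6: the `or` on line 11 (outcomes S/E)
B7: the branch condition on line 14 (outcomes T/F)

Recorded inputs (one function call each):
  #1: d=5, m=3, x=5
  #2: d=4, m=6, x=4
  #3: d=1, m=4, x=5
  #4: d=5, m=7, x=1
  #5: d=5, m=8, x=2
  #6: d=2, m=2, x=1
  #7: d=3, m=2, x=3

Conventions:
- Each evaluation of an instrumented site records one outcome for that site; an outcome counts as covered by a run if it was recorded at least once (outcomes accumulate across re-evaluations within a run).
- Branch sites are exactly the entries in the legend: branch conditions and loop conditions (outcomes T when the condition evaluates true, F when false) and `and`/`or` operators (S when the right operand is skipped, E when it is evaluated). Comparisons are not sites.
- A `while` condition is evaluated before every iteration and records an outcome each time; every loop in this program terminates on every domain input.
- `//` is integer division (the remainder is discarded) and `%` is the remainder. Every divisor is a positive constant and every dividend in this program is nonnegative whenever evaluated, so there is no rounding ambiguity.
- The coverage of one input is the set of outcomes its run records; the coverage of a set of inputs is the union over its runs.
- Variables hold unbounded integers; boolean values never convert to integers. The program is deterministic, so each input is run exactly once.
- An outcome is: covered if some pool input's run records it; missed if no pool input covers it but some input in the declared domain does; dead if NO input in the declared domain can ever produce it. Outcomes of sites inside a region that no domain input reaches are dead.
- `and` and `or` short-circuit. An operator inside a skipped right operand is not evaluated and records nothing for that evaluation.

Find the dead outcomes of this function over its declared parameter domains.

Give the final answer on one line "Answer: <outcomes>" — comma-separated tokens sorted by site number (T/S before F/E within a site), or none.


sweeping the full domain (245 inputs) for each outcome:
  reachable outcomes have witnesses, e.g. B1=T (e.g. d=5, m=2, x=1), B1=F (e.g. d=0, m=2, x=1), B2=S (e.g. d=0, m=2, x=1), B2=E (e.g. d=2, m=2, x=1)
Answer: none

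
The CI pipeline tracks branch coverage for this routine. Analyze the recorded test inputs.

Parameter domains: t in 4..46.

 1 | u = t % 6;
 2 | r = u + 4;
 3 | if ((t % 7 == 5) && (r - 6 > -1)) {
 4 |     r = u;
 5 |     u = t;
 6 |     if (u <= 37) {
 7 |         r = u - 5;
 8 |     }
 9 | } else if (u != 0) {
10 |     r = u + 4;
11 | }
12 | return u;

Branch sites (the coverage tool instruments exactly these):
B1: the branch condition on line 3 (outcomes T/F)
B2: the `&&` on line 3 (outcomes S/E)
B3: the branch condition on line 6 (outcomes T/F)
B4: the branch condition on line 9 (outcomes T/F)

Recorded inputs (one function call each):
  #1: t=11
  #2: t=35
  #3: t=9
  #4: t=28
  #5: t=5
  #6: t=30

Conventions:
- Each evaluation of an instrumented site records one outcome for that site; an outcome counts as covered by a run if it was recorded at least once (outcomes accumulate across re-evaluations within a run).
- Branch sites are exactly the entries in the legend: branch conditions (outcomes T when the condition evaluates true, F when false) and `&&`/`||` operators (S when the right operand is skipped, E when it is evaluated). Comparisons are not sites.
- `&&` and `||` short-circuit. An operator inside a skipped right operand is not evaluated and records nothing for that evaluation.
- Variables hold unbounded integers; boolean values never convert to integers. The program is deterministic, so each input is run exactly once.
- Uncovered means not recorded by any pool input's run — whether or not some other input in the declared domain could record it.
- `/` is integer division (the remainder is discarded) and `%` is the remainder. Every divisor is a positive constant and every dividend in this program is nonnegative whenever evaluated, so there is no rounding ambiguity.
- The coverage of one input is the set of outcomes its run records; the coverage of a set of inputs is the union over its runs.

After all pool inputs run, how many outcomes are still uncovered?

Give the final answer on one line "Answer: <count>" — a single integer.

input #1, t=11: events B2->S, B1->F, B4->T; outcomes B1=F, B2=S, B4=T
input #2, t=35: events B2->S, B1->F, B4->T; outcomes B1=F, B2=S, B4=T
input #3, t=9: events B2->S, B1->F, B4->T; outcomes B1=F, B2=S, B4=T
input #4, t=28: events B2->S, B1->F, B4->T; outcomes B1=F, B2=S, B4=T
input #5, t=5: events B2->E, B1->T, B3->T; outcomes B1=T, B2=E, B3=T
input #6, t=30: events B2->S, B1->F, B4->F; outcomes B1=F, B2=S, B4=F
union over the pool: B1=T, B1=F, B2=S, B2=E, B3=T, B4=T, B4=F
uncovered (1 of 8): B3=F

Answer: 1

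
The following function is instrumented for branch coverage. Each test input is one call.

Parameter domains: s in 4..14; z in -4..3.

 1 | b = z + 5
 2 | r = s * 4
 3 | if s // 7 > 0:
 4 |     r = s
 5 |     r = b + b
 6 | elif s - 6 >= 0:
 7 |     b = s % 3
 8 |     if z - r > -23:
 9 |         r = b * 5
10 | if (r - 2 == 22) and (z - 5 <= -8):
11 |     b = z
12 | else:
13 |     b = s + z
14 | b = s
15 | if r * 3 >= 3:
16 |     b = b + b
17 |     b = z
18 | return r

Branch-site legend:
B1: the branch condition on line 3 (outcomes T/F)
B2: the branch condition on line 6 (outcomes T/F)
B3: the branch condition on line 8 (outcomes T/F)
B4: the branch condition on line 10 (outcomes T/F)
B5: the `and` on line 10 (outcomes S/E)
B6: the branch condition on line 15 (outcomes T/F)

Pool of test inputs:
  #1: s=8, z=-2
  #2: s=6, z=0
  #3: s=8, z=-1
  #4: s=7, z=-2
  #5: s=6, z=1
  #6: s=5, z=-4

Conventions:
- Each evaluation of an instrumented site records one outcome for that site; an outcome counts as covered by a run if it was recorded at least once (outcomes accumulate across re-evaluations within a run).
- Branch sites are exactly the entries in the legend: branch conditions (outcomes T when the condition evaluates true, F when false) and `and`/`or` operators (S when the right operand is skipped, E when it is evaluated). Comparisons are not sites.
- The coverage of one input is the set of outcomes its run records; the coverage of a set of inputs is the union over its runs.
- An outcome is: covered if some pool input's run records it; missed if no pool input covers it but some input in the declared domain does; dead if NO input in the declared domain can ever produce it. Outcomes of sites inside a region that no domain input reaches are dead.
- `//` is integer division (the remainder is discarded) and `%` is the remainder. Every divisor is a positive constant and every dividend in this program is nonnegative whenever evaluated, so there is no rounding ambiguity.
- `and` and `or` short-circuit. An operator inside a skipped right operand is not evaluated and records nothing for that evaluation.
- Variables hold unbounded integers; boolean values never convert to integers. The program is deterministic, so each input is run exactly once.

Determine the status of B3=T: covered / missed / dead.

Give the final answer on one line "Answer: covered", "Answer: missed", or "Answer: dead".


no pool input records B3=T
but domain input (s=6, z=2) does record it -> reachable, so missed
Answer: missed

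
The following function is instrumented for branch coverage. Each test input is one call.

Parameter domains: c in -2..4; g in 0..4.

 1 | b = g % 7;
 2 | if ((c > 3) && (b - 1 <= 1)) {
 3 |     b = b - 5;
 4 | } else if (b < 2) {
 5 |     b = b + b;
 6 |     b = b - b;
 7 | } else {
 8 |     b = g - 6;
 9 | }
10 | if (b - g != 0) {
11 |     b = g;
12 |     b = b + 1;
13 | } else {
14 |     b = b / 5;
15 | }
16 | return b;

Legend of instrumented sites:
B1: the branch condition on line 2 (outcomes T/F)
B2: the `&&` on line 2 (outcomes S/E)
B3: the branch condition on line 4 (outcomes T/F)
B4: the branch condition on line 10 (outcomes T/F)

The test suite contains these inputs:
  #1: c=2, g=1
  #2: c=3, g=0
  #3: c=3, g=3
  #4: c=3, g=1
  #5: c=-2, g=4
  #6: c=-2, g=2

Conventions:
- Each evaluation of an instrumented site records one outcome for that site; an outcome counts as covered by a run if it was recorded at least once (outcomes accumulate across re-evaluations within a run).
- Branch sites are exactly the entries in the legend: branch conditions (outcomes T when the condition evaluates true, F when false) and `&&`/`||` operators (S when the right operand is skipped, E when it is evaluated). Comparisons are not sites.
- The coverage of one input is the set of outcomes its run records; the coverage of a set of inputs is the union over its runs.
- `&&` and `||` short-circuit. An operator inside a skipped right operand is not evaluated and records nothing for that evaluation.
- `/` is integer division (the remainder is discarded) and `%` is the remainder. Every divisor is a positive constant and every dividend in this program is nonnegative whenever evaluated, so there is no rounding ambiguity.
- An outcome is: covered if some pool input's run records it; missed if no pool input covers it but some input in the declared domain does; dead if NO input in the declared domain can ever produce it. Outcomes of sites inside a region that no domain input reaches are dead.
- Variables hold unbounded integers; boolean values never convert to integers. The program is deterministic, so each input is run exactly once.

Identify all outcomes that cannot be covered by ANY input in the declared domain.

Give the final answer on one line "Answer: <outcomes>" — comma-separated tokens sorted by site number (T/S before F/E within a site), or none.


sweeping the full domain (35 inputs) for each outcome:
  reachable outcomes have witnesses, e.g. B1=T (e.g. c=4, g=0), B1=F (e.g. c=-2, g=0), B2=S (e.g. c=-2, g=0), B2=E (e.g. c=4, g=0)
Answer: none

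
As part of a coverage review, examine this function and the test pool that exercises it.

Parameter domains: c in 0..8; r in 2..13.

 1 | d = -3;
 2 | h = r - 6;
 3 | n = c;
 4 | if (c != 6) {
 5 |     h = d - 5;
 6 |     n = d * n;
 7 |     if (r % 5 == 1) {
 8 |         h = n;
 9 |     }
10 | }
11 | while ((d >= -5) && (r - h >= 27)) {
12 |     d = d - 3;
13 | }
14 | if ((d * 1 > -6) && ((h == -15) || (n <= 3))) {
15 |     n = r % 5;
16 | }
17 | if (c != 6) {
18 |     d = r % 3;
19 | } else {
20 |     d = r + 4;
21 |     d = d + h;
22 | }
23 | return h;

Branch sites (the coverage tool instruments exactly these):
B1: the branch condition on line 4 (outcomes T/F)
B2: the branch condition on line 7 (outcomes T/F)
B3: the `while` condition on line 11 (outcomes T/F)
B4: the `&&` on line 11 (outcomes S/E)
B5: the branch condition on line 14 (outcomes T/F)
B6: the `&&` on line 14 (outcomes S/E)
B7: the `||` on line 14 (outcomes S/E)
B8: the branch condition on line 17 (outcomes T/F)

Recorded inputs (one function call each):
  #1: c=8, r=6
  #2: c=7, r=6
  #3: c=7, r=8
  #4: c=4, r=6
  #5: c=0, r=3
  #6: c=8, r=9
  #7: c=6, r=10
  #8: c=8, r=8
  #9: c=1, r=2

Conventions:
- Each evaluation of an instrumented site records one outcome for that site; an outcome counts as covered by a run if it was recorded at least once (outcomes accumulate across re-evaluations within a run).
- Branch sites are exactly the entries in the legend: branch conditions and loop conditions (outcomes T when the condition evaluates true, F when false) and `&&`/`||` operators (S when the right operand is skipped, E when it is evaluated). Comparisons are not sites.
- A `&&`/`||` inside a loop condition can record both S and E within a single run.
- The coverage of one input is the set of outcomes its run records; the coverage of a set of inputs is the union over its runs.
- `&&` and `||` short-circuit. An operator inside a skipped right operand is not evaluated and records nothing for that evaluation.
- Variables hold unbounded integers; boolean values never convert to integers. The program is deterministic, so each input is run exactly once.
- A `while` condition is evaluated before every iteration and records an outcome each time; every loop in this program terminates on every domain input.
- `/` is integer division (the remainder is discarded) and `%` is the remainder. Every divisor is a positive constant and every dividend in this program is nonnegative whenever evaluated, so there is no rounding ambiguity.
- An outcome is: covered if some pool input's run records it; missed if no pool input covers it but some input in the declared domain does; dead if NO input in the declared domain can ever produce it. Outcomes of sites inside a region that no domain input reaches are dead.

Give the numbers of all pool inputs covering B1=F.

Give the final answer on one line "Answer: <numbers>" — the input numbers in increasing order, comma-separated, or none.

input #1 (c=8, r=6): never hits B1=F
input #2 (c=7, r=6): never hits B1=F
input #3 (c=7, r=8): never hits B1=F
input #4 (c=4, r=6): never hits B1=F
input #5 (c=0, r=3): never hits B1=F
input #6 (c=8, r=9): never hits B1=F
input #7 (c=6, r=10): hits B1=F
input #8 (c=8, r=8): never hits B1=F
input #9 (c=1, r=2): never hits B1=F

Answer: 7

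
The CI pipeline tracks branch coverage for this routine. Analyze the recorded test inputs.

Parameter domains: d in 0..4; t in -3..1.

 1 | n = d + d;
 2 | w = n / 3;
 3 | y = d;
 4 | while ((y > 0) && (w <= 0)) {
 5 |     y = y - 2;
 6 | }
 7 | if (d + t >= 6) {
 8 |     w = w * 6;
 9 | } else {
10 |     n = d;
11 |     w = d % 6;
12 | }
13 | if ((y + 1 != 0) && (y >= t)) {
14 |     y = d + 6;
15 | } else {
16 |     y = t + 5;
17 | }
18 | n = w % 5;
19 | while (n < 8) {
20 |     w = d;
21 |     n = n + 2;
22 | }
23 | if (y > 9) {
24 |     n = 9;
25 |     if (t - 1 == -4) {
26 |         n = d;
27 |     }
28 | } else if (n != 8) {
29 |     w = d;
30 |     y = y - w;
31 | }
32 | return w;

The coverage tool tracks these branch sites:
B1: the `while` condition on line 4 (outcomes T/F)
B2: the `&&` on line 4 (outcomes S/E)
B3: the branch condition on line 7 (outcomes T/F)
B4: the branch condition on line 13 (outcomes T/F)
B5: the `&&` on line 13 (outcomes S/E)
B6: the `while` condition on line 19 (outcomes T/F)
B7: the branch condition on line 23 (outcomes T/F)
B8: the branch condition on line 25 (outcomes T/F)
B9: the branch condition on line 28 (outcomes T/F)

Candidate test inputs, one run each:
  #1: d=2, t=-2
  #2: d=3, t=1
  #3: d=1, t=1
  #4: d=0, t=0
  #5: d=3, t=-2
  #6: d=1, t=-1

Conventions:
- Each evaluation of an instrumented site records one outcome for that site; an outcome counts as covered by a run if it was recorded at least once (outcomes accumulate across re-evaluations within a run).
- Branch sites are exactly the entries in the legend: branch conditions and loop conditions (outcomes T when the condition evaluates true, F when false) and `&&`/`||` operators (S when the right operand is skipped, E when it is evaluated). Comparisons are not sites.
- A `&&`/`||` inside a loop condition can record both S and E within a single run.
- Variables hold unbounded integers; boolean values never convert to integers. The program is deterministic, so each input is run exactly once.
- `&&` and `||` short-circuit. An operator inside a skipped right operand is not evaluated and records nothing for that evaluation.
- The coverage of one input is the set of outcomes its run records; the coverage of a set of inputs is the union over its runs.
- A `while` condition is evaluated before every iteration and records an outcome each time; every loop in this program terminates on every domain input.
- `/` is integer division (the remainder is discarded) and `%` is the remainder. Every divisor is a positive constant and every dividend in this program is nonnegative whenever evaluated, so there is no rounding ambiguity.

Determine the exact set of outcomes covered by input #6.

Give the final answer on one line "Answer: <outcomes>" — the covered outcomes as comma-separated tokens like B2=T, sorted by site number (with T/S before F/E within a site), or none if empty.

Tracing the run of input #6 (d=1, t=-1):
  B2->E, B1->T, B2->S, B1->F, B3->F, B5->S, B4->F, B6->T, B6->T, B6->T
  B6->T, B6->F, B7->F, B9->T
collecting distinct outcomes: B1=T, B1=F, B2=S, B2=E, B3=F, B4=F, B5=S, B6=T, B6=F, B7=F, B9=T

Answer: B1=T, B1=F, B2=S, B2=E, B3=F, B4=F, B5=S, B6=T, B6=F, B7=F, B9=T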